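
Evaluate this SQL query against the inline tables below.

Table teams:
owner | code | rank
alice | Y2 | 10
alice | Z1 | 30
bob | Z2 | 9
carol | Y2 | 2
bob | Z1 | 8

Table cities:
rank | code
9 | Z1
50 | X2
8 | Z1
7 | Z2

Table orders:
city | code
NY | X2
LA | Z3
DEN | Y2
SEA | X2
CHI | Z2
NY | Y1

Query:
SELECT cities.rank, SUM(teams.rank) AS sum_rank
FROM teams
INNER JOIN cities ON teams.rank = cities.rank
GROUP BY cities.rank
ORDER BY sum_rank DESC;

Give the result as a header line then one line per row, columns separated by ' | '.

== RESULT ==
cities.rank | sum_rank
9 | 9
8 | 8

Derivation:
After JOIN cities (2 rows):
teams.owner | teams.code | teams.rank | cities.rank | cities.code
bob | Z2 | 9 | 9 | Z1
bob | Z1 | 8 | 8 | Z1
After GROUP BY (2 rows):
cities.rank | sum_rank
9 | 9
8 | 8
After ORDER BY (2 rows):
cities.rank | sum_rank
9 | 9
8 | 8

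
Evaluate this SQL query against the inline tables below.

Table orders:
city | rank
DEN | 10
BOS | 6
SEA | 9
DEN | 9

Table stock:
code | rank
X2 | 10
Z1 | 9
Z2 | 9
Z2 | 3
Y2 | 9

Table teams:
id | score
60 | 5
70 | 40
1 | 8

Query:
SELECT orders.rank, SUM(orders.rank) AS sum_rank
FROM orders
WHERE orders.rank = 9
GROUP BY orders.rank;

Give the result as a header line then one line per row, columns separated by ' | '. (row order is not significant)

After WHERE (2 rows):
orders.city | orders.rank
SEA | 9
DEN | 9
After GROUP BY (1 rows):
orders.rank | sum_rank
9 | 18

== RESULT ==
orders.rank | sum_rank
9 | 18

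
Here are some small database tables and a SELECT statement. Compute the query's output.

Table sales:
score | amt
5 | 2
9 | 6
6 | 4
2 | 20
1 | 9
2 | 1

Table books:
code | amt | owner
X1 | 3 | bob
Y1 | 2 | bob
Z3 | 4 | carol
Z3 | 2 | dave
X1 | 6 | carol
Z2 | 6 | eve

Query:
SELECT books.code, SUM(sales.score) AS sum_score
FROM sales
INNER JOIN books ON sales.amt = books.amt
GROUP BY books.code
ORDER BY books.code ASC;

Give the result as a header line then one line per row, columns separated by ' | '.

== RESULT ==
books.code | sum_score
X1 | 9
Y1 | 5
Z2 | 9
Z3 | 11

Derivation:
After JOIN books (5 rows):
sales.score | sales.amt | books.code | books.amt | books.owner
5 | 2 | Y1 | 2 | bob
5 | 2 | Z3 | 2 | dave
9 | 6 | X1 | 6 | carol
9 | 6 | Z2 | 6 | eve
6 | 4 | Z3 | 4 | carol
After GROUP BY (4 rows):
books.code | sum_score
Y1 | 5
Z3 | 11
X1 | 9
Z2 | 9
After ORDER BY (4 rows):
books.code | sum_score
X1 | 9
Y1 | 5
Z2 | 9
Z3 | 11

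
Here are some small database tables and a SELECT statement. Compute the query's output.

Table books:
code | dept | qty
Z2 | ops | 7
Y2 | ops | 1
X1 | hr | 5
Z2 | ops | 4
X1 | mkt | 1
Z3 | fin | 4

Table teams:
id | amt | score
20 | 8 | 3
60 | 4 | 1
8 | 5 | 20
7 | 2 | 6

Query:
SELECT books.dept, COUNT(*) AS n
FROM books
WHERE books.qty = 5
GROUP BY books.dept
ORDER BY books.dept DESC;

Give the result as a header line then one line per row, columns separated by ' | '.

== RESULT ==
books.dept | n
hr | 1

Derivation:
After WHERE (1 rows):
books.code | books.dept | books.qty
X1 | hr | 5
After GROUP BY (1 rows):
books.dept | n
hr | 1
After ORDER BY (1 rows):
books.dept | n
hr | 1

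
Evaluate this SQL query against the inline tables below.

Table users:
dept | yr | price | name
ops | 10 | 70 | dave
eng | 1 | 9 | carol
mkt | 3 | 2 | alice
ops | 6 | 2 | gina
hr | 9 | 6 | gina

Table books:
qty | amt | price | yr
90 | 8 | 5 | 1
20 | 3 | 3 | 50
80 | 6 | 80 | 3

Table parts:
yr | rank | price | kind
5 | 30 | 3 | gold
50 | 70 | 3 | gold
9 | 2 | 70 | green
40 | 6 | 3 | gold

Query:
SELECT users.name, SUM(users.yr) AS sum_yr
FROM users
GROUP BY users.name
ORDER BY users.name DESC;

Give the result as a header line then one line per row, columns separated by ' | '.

== RESULT ==
users.name | sum_yr
gina | 15
dave | 10
carol | 1
alice | 3

Derivation:
After GROUP BY (4 rows):
users.name | sum_yr
dave | 10
carol | 1
alice | 3
gina | 15
After ORDER BY (4 rows):
users.name | sum_yr
gina | 15
dave | 10
carol | 1
alice | 3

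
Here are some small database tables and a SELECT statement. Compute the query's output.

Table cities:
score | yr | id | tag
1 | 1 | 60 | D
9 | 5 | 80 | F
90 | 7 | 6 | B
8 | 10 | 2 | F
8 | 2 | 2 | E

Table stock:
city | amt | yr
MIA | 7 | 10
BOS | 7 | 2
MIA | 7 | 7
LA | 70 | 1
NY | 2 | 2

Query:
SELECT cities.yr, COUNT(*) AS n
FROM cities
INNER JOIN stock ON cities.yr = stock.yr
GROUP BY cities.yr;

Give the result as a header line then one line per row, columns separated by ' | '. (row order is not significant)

After JOIN stock (5 rows):
cities.score | cities.yr | cities.id | cities.tag | stock.city | stock.amt | stock.yr
1 | 1 | 60 | D | LA | 70 | 1
90 | 7 | 6 | B | MIA | 7 | 7
8 | 10 | 2 | F | MIA | 7 | 10
8 | 2 | 2 | E | BOS | 7 | 2
8 | 2 | 2 | E | NY | 2 | 2
After GROUP BY (4 rows):
cities.yr | n
1 | 1
7 | 1
10 | 1
2 | 2

== RESULT ==
cities.yr | n
1 | 1
7 | 1
10 | 1
2 | 2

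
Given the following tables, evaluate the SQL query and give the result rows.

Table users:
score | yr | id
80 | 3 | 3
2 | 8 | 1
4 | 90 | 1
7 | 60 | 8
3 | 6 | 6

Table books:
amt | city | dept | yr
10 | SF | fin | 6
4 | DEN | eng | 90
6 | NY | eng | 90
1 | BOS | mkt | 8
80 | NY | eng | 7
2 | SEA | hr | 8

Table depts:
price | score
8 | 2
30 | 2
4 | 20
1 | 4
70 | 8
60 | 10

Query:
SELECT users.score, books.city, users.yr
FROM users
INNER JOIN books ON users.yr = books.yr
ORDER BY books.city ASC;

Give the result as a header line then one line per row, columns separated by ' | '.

== RESULT ==
users.score | books.city | users.yr
2 | BOS | 8
4 | DEN | 90
4 | NY | 90
2 | SEA | 8
3 | SF | 6

Derivation:
After JOIN books (5 rows):
users.score | users.yr | users.id | books.amt | books.city | books.dept | books.yr
2 | 8 | 1 | 1 | BOS | mkt | 8
2 | 8 | 1 | 2 | SEA | hr | 8
4 | 90 | 1 | 4 | DEN | eng | 90
4 | 90 | 1 | 6 | NY | eng | 90
3 | 6 | 6 | 10 | SF | fin | 6
After SELECT (5 rows):
users.score | books.city | users.yr
2 | BOS | 8
2 | SEA | 8
4 | DEN | 90
4 | NY | 90
3 | SF | 6
After ORDER BY (5 rows):
users.score | books.city | users.yr
2 | BOS | 8
4 | DEN | 90
4 | NY | 90
2 | SEA | 8
3 | SF | 6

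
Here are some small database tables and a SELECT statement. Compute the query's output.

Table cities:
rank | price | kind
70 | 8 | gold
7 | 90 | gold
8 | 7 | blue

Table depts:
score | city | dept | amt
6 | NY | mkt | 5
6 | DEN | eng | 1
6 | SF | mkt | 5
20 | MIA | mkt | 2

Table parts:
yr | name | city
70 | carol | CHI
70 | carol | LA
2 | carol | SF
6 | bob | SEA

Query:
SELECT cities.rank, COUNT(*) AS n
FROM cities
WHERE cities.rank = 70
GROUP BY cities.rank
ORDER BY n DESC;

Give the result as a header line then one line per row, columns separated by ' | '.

== RESULT ==
cities.rank | n
70 | 1

Derivation:
After WHERE (1 rows):
cities.rank | cities.price | cities.kind
70 | 8 | gold
After GROUP BY (1 rows):
cities.rank | n
70 | 1
After ORDER BY (1 rows):
cities.rank | n
70 | 1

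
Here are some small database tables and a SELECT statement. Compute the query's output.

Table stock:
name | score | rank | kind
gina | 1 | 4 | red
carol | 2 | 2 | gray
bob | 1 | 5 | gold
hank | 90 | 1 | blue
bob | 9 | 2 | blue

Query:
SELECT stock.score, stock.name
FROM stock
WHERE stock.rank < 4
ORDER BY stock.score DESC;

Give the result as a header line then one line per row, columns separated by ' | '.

After WHERE (3 rows):
stock.name | stock.score | stock.rank | stock.kind
carol | 2 | 2 | gray
hank | 90 | 1 | blue
bob | 9 | 2 | blue
After SELECT (3 rows):
stock.score | stock.name
2 | carol
90 | hank
9 | bob
After ORDER BY (3 rows):
stock.score | stock.name
90 | hank
9 | bob
2 | carol

== RESULT ==
stock.score | stock.name
90 | hank
9 | bob
2 | carol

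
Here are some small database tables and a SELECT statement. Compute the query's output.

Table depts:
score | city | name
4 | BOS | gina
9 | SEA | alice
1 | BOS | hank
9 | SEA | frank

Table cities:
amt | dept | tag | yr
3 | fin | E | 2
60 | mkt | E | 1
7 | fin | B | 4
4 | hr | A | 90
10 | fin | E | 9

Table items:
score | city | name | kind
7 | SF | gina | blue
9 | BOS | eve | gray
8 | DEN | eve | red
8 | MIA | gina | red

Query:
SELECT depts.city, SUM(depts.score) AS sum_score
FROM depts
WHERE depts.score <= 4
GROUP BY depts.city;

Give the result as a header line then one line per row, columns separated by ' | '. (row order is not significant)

== RESULT ==
depts.city | sum_score
BOS | 5

Derivation:
After WHERE (2 rows):
depts.score | depts.city | depts.name
4 | BOS | gina
1 | BOS | hank
After GROUP BY (1 rows):
depts.city | sum_score
BOS | 5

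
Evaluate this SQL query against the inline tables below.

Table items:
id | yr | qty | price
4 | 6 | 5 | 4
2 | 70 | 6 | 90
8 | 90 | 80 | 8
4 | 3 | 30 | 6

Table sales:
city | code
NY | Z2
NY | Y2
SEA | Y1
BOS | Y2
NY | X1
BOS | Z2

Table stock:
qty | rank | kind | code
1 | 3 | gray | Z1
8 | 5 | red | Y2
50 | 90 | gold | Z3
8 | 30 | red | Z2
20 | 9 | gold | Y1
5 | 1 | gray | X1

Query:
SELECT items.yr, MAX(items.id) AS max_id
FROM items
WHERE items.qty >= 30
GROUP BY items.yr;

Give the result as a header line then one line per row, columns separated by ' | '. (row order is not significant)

After WHERE (2 rows):
items.id | items.yr | items.qty | items.price
8 | 90 | 80 | 8
4 | 3 | 30 | 6
After GROUP BY (2 rows):
items.yr | max_id
90 | 8
3 | 4

== RESULT ==
items.yr | max_id
90 | 8
3 | 4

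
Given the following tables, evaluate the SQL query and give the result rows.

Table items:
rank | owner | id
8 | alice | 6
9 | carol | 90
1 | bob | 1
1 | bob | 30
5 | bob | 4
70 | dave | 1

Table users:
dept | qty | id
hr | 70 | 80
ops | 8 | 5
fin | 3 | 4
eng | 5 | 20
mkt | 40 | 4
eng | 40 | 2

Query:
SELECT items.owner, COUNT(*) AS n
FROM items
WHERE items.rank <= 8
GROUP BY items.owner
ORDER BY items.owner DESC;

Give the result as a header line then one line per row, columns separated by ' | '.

After WHERE (4 rows):
items.rank | items.owner | items.id
8 | alice | 6
1 | bob | 1
1 | bob | 30
5 | bob | 4
After GROUP BY (2 rows):
items.owner | n
alice | 1
bob | 3
After ORDER BY (2 rows):
items.owner | n
bob | 3
alice | 1

== RESULT ==
items.owner | n
bob | 3
alice | 1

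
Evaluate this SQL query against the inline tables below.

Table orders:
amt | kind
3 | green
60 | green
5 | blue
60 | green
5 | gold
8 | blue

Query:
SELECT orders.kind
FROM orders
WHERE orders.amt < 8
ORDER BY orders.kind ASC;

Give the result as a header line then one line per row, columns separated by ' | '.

After WHERE (3 rows):
orders.amt | orders.kind
3 | green
5 | blue
5 | gold
After SELECT (3 rows):
orders.kind
green
blue
gold
After ORDER BY (3 rows):
orders.kind
blue
gold
green

== RESULT ==
orders.kind
blue
gold
green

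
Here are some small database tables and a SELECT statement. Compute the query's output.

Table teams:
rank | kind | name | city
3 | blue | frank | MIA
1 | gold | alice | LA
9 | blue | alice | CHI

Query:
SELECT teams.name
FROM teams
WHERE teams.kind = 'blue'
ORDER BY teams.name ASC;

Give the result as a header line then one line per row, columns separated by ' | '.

== RESULT ==
teams.name
alice
frank

Derivation:
After WHERE (2 rows):
teams.rank | teams.kind | teams.name | teams.city
3 | blue | frank | MIA
9 | blue | alice | CHI
After SELECT (2 rows):
teams.name
frank
alice
After ORDER BY (2 rows):
teams.name
alice
frank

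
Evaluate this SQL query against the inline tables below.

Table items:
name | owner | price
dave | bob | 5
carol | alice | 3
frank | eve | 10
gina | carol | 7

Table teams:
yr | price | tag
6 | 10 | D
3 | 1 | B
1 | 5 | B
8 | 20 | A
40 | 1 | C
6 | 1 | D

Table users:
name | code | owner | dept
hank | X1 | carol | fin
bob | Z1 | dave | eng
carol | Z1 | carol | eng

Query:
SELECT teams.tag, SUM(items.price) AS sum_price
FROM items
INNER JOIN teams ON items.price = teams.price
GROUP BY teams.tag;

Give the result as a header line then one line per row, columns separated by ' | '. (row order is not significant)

== RESULT ==
teams.tag | sum_price
B | 5
D | 10

Derivation:
After JOIN teams (2 rows):
items.name | items.owner | items.price | teams.yr | teams.price | teams.tag
dave | bob | 5 | 1 | 5 | B
frank | eve | 10 | 6 | 10 | D
After GROUP BY (2 rows):
teams.tag | sum_price
B | 5
D | 10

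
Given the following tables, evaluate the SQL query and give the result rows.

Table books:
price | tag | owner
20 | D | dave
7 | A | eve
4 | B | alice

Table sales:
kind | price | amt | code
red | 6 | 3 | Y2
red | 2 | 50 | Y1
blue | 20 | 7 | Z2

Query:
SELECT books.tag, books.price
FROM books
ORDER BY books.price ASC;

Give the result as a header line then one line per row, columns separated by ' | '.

== RESULT ==
books.tag | books.price
B | 4
A | 7
D | 20

Derivation:
After SELECT (3 rows):
books.tag | books.price
D | 20
A | 7
B | 4
After ORDER BY (3 rows):
books.tag | books.price
B | 4
A | 7
D | 20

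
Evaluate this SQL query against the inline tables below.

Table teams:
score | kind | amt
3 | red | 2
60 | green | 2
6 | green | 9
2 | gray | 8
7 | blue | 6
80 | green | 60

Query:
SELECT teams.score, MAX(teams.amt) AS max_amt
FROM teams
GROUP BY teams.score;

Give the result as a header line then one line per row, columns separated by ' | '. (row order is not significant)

After GROUP BY (6 rows):
teams.score | max_amt
3 | 2
60 | 2
6 | 9
2 | 8
7 | 6
80 | 60

== RESULT ==
teams.score | max_amt
3 | 2
60 | 2
6 | 9
2 | 8
7 | 6
80 | 60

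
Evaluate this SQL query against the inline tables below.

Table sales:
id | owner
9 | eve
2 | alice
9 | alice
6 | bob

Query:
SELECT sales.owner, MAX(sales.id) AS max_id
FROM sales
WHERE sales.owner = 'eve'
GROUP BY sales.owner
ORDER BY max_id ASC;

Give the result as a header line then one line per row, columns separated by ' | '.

After WHERE (1 rows):
sales.id | sales.owner
9 | eve
After GROUP BY (1 rows):
sales.owner | max_id
eve | 9
After ORDER BY (1 rows):
sales.owner | max_id
eve | 9

== RESULT ==
sales.owner | max_id
eve | 9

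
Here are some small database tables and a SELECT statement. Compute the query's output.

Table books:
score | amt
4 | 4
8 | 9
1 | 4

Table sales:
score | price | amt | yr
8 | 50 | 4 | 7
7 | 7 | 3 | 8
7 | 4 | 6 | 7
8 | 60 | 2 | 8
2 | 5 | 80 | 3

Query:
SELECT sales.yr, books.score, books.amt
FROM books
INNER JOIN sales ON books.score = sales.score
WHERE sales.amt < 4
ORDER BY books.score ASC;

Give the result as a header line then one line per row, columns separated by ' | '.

== RESULT ==
sales.yr | books.score | books.amt
8 | 8 | 9

Derivation:
After JOIN sales (2 rows):
books.score | books.amt | sales.score | sales.price | sales.amt | sales.yr
8 | 9 | 8 | 50 | 4 | 7
8 | 9 | 8 | 60 | 2 | 8
After WHERE (1 rows):
books.score | books.amt | sales.score | sales.price | sales.amt | sales.yr
8 | 9 | 8 | 60 | 2 | 8
After SELECT (1 rows):
sales.yr | books.score | books.amt
8 | 8 | 9
After ORDER BY (1 rows):
sales.yr | books.score | books.amt
8 | 8 | 9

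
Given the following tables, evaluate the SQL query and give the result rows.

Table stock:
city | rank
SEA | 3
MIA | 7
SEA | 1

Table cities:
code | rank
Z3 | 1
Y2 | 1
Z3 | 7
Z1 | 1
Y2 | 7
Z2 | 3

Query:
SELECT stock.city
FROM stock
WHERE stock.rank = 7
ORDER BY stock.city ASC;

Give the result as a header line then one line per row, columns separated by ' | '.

After WHERE (1 rows):
stock.city | stock.rank
MIA | 7
After SELECT (1 rows):
stock.city
MIA
After ORDER BY (1 rows):
stock.city
MIA

== RESULT ==
stock.city
MIA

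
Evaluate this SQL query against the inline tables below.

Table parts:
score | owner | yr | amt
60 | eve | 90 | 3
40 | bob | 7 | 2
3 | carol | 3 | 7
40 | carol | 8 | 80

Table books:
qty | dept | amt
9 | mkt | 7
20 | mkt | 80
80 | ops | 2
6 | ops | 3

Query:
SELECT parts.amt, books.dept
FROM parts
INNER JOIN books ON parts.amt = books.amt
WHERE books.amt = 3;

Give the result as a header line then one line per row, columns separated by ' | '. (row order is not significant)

== RESULT ==
parts.amt | books.dept
3 | ops

Derivation:
After JOIN books (4 rows):
parts.score | parts.owner | parts.yr | parts.amt | books.qty | books.dept | books.amt
60 | eve | 90 | 3 | 6 | ops | 3
40 | bob | 7 | 2 | 80 | ops | 2
3 | carol | 3 | 7 | 9 | mkt | 7
40 | carol | 8 | 80 | 20 | mkt | 80
After WHERE (1 rows):
parts.score | parts.owner | parts.yr | parts.amt | books.qty | books.dept | books.amt
60 | eve | 90 | 3 | 6 | ops | 3
After SELECT (1 rows):
parts.amt | books.dept
3 | ops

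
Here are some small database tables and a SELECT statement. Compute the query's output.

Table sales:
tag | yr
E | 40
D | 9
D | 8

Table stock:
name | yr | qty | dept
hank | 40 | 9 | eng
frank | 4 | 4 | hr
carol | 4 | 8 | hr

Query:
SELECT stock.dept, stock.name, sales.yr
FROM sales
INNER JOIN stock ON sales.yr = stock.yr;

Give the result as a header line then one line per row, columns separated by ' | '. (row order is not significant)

== RESULT ==
stock.dept | stock.name | sales.yr
eng | hank | 40

Derivation:
After JOIN stock (1 rows):
sales.tag | sales.yr | stock.name | stock.yr | stock.qty | stock.dept
E | 40 | hank | 40 | 9 | eng
After SELECT (1 rows):
stock.dept | stock.name | sales.yr
eng | hank | 40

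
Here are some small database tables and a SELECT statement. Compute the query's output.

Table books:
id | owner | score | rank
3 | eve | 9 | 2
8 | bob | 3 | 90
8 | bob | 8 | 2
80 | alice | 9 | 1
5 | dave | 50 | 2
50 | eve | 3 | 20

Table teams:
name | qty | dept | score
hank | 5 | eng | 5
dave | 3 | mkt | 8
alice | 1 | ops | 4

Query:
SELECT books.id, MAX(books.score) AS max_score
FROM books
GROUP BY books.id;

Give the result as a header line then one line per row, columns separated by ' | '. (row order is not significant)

After GROUP BY (5 rows):
books.id | max_score
3 | 9
8 | 8
80 | 9
5 | 50
50 | 3

== RESULT ==
books.id | max_score
3 | 9
8 | 8
80 | 9
5 | 50
50 | 3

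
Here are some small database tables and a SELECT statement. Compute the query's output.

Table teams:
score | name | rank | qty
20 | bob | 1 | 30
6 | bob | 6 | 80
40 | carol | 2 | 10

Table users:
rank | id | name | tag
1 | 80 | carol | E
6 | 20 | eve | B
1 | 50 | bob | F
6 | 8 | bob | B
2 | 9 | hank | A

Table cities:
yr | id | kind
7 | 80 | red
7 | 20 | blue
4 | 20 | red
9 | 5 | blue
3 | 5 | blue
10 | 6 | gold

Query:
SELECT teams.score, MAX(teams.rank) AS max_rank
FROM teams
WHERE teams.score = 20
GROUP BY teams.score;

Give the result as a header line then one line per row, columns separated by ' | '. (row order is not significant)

== RESULT ==
teams.score | max_rank
20 | 1

Derivation:
After WHERE (1 rows):
teams.score | teams.name | teams.rank | teams.qty
20 | bob | 1 | 30
After GROUP BY (1 rows):
teams.score | max_rank
20 | 1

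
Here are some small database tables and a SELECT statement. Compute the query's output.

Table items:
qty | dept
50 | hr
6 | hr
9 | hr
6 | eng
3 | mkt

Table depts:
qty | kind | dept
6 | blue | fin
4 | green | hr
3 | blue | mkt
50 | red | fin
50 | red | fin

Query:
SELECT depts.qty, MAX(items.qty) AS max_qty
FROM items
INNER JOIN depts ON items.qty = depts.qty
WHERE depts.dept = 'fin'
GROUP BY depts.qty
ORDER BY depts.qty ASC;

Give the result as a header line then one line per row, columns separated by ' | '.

After JOIN depts (5 rows):
items.qty | items.dept | depts.qty | depts.kind | depts.dept
50 | hr | 50 | red | fin
50 | hr | 50 | red | fin
6 | hr | 6 | blue | fin
6 | eng | 6 | blue | fin
3 | mkt | 3 | blue | mkt
After WHERE (4 rows):
items.qty | items.dept | depts.qty | depts.kind | depts.dept
50 | hr | 50 | red | fin
50 | hr | 50 | red | fin
6 | hr | 6 | blue | fin
6 | eng | 6 | blue | fin
After GROUP BY (2 rows):
depts.qty | max_qty
50 | 50
6 | 6
After ORDER BY (2 rows):
depts.qty | max_qty
6 | 6
50 | 50

== RESULT ==
depts.qty | max_qty
6 | 6
50 | 50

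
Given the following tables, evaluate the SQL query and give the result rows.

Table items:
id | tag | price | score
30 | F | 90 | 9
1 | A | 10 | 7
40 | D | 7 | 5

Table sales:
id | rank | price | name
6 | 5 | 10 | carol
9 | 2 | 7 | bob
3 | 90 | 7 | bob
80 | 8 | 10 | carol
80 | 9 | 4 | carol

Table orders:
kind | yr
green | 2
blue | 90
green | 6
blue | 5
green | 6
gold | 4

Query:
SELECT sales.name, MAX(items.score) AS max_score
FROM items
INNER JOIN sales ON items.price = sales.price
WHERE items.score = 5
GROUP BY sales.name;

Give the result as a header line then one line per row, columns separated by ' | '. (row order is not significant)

== RESULT ==
sales.name | max_score
bob | 5

Derivation:
After JOIN sales (4 rows):
items.id | items.tag | items.price | items.score | sales.id | sales.rank | sales.price | sales.name
1 | A | 10 | 7 | 6 | 5 | 10 | carol
1 | A | 10 | 7 | 80 | 8 | 10 | carol
40 | D | 7 | 5 | 9 | 2 | 7 | bob
40 | D | 7 | 5 | 3 | 90 | 7 | bob
After WHERE (2 rows):
items.id | items.tag | items.price | items.score | sales.id | sales.rank | sales.price | sales.name
40 | D | 7 | 5 | 9 | 2 | 7 | bob
40 | D | 7 | 5 | 3 | 90 | 7 | bob
After GROUP BY (1 rows):
sales.name | max_score
bob | 5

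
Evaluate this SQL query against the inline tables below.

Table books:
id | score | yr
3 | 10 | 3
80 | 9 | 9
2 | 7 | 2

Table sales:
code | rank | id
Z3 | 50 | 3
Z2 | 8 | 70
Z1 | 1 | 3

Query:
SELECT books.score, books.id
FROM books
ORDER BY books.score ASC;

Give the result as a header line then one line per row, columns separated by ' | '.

== RESULT ==
books.score | books.id
7 | 2
9 | 80
10 | 3

Derivation:
After SELECT (3 rows):
books.score | books.id
10 | 3
9 | 80
7 | 2
After ORDER BY (3 rows):
books.score | books.id
7 | 2
9 | 80
10 | 3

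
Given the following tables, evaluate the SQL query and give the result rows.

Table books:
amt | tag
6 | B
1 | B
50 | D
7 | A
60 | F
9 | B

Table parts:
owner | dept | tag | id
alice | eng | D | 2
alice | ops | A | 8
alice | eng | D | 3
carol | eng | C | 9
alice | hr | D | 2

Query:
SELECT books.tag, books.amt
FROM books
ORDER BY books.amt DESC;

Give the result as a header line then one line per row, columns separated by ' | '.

== RESULT ==
books.tag | books.amt
F | 60
D | 50
B | 9
A | 7
B | 6
B | 1

Derivation:
After SELECT (6 rows):
books.tag | books.amt
B | 6
B | 1
D | 50
A | 7
F | 60
B | 9
After ORDER BY (6 rows):
books.tag | books.amt
F | 60
D | 50
B | 9
A | 7
B | 6
B | 1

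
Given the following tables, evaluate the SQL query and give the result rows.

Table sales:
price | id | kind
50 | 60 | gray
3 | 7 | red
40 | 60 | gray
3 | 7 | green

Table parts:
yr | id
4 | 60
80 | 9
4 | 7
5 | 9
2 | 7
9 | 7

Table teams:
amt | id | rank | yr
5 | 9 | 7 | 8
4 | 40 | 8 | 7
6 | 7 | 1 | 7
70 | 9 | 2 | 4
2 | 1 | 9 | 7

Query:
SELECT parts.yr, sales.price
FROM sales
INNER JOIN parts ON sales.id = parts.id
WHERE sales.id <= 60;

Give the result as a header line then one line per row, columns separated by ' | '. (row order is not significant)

== RESULT ==
parts.yr | sales.price
4 | 50
4 | 3
2 | 3
9 | 3
4 | 40
4 | 3
2 | 3
9 | 3

Derivation:
After JOIN parts (8 rows):
sales.price | sales.id | sales.kind | parts.yr | parts.id
50 | 60 | gray | 4 | 60
3 | 7 | red | 4 | 7
3 | 7 | red | 2 | 7
3 | 7 | red | 9 | 7
40 | 60 | gray | 4 | 60
3 | 7 | green | 4 | 7
3 | 7 | green | 2 | 7
3 | 7 | green | 9 | 7
After WHERE (8 rows):
sales.price | sales.id | sales.kind | parts.yr | parts.id
50 | 60 | gray | 4 | 60
3 | 7 | red | 4 | 7
3 | 7 | red | 2 | 7
3 | 7 | red | 9 | 7
40 | 60 | gray | 4 | 60
3 | 7 | green | 4 | 7
3 | 7 | green | 2 | 7
3 | 7 | green | 9 | 7
After SELECT (8 rows):
parts.yr | sales.price
4 | 50
4 | 3
2 | 3
9 | 3
4 | 40
4 | 3
2 | 3
9 | 3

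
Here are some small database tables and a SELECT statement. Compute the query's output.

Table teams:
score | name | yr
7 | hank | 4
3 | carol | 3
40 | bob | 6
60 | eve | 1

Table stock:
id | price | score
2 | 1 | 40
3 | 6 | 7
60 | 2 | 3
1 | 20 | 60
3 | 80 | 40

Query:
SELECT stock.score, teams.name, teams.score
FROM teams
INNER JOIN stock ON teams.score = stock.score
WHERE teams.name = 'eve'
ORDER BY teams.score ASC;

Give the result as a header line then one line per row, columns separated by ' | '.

After JOIN stock (5 rows):
teams.score | teams.name | teams.yr | stock.id | stock.price | stock.score
7 | hank | 4 | 3 | 6 | 7
3 | carol | 3 | 60 | 2 | 3
40 | bob | 6 | 2 | 1 | 40
40 | bob | 6 | 3 | 80 | 40
60 | eve | 1 | 1 | 20 | 60
After WHERE (1 rows):
teams.score | teams.name | teams.yr | stock.id | stock.price | stock.score
60 | eve | 1 | 1 | 20 | 60
After SELECT (1 rows):
stock.score | teams.name | teams.score
60 | eve | 60
After ORDER BY (1 rows):
stock.score | teams.name | teams.score
60 | eve | 60

== RESULT ==
stock.score | teams.name | teams.score
60 | eve | 60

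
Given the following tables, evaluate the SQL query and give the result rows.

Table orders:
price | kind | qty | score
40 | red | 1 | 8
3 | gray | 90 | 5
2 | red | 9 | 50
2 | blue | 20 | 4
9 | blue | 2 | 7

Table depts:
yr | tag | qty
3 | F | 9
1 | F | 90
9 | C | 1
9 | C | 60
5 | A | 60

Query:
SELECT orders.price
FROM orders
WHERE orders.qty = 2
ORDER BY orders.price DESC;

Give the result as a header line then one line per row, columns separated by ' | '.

== RESULT ==
orders.price
9

Derivation:
After WHERE (1 rows):
orders.price | orders.kind | orders.qty | orders.score
9 | blue | 2 | 7
After SELECT (1 rows):
orders.price
9
After ORDER BY (1 rows):
orders.price
9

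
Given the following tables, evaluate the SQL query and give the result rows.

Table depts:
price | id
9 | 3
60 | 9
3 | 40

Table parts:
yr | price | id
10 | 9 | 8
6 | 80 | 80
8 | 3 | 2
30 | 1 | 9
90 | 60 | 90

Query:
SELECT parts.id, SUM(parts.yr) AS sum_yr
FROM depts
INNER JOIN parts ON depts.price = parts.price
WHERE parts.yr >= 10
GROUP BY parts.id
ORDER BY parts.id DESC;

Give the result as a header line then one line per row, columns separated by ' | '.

== RESULT ==
parts.id | sum_yr
90 | 90
8 | 10

Derivation:
After JOIN parts (3 rows):
depts.price | depts.id | parts.yr | parts.price | parts.id
9 | 3 | 10 | 9 | 8
60 | 9 | 90 | 60 | 90
3 | 40 | 8 | 3 | 2
After WHERE (2 rows):
depts.price | depts.id | parts.yr | parts.price | parts.id
9 | 3 | 10 | 9 | 8
60 | 9 | 90 | 60 | 90
After GROUP BY (2 rows):
parts.id | sum_yr
8 | 10
90 | 90
After ORDER BY (2 rows):
parts.id | sum_yr
90 | 90
8 | 10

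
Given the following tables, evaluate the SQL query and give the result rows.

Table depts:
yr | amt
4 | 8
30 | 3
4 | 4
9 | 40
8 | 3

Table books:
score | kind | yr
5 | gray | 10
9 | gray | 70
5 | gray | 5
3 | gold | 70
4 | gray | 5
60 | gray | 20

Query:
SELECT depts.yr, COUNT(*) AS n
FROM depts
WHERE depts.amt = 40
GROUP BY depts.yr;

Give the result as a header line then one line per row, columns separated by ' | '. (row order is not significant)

After WHERE (1 rows):
depts.yr | depts.amt
9 | 40
After GROUP BY (1 rows):
depts.yr | n
9 | 1

== RESULT ==
depts.yr | n
9 | 1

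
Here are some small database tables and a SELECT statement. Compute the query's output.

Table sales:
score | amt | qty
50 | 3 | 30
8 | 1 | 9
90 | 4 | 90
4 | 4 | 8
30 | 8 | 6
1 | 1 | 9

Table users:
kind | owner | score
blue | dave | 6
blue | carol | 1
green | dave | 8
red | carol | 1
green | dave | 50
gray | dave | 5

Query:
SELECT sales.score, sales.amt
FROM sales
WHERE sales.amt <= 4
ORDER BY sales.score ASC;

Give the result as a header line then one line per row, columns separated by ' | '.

After WHERE (5 rows):
sales.score | sales.amt | sales.qty
50 | 3 | 30
8 | 1 | 9
90 | 4 | 90
4 | 4 | 8
1 | 1 | 9
After SELECT (5 rows):
sales.score | sales.amt
50 | 3
8 | 1
90 | 4
4 | 4
1 | 1
After ORDER BY (5 rows):
sales.score | sales.amt
1 | 1
4 | 4
8 | 1
50 | 3
90 | 4

== RESULT ==
sales.score | sales.amt
1 | 1
4 | 4
8 | 1
50 | 3
90 | 4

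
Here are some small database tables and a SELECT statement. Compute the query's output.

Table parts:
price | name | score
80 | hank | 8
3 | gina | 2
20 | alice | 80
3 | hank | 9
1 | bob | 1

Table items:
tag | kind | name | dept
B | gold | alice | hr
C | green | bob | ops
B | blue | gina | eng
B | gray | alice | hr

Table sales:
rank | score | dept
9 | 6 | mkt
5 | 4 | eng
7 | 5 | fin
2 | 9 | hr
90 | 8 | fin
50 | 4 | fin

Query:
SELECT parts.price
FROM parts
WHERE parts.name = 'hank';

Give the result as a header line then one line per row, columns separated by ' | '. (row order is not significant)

After WHERE (2 rows):
parts.price | parts.name | parts.score
80 | hank | 8
3 | hank | 9
After SELECT (2 rows):
parts.price
80
3

== RESULT ==
parts.price
80
3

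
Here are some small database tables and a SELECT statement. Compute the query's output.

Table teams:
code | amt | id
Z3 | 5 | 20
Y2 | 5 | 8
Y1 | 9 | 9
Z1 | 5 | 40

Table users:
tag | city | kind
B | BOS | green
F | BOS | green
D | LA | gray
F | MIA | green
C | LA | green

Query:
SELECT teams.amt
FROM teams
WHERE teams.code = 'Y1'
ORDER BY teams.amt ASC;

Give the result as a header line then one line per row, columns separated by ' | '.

After WHERE (1 rows):
teams.code | teams.amt | teams.id
Y1 | 9 | 9
After SELECT (1 rows):
teams.amt
9
After ORDER BY (1 rows):
teams.amt
9

== RESULT ==
teams.amt
9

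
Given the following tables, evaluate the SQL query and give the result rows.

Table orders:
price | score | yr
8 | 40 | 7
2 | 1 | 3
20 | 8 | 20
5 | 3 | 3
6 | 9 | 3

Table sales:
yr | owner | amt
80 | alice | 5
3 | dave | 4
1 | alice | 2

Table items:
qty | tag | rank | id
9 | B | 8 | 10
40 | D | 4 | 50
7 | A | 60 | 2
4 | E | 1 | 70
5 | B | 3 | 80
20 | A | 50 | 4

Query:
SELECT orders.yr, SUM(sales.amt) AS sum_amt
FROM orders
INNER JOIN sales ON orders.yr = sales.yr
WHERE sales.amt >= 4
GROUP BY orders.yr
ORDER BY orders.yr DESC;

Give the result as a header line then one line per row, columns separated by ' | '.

After JOIN sales (3 rows):
orders.price | orders.score | orders.yr | sales.yr | sales.owner | sales.amt
2 | 1 | 3 | 3 | dave | 4
5 | 3 | 3 | 3 | dave | 4
6 | 9 | 3 | 3 | dave | 4
After WHERE (3 rows):
orders.price | orders.score | orders.yr | sales.yr | sales.owner | sales.amt
2 | 1 | 3 | 3 | dave | 4
5 | 3 | 3 | 3 | dave | 4
6 | 9 | 3 | 3 | dave | 4
After GROUP BY (1 rows):
orders.yr | sum_amt
3 | 12
After ORDER BY (1 rows):
orders.yr | sum_amt
3 | 12

== RESULT ==
orders.yr | sum_amt
3 | 12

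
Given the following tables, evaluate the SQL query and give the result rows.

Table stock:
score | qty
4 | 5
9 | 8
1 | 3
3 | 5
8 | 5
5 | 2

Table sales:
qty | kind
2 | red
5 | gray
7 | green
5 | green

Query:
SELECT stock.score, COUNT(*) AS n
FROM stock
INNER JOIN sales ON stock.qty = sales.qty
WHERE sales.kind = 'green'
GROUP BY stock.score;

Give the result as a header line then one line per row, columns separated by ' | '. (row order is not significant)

After JOIN sales (7 rows):
stock.score | stock.qty | sales.qty | sales.kind
4 | 5 | 5 | gray
4 | 5 | 5 | green
3 | 5 | 5 | gray
3 | 5 | 5 | green
8 | 5 | 5 | gray
8 | 5 | 5 | green
5 | 2 | 2 | red
After WHERE (3 rows):
stock.score | stock.qty | sales.qty | sales.kind
4 | 5 | 5 | green
3 | 5 | 5 | green
8 | 5 | 5 | green
After GROUP BY (3 rows):
stock.score | n
4 | 1
3 | 1
8 | 1

== RESULT ==
stock.score | n
4 | 1
3 | 1
8 | 1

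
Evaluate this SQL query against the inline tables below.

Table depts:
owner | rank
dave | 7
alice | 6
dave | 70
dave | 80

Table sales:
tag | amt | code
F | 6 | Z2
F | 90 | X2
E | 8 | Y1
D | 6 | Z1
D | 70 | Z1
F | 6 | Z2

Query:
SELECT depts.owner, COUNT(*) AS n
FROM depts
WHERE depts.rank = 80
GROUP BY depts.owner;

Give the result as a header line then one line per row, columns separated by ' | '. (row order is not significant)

== RESULT ==
depts.owner | n
dave | 1

Derivation:
After WHERE (1 rows):
depts.owner | depts.rank
dave | 80
After GROUP BY (1 rows):
depts.owner | n
dave | 1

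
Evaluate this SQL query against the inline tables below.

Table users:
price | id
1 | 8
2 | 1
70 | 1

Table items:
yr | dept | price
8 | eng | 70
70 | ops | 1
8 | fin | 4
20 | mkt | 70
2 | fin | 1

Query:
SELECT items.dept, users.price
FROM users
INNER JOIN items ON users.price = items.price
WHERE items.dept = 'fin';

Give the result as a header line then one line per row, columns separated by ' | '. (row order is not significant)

== RESULT ==
items.dept | users.price
fin | 1

Derivation:
After JOIN items (4 rows):
users.price | users.id | items.yr | items.dept | items.price
1 | 8 | 70 | ops | 1
1 | 8 | 2 | fin | 1
70 | 1 | 8 | eng | 70
70 | 1 | 20 | mkt | 70
After WHERE (1 rows):
users.price | users.id | items.yr | items.dept | items.price
1 | 8 | 2 | fin | 1
After SELECT (1 rows):
items.dept | users.price
fin | 1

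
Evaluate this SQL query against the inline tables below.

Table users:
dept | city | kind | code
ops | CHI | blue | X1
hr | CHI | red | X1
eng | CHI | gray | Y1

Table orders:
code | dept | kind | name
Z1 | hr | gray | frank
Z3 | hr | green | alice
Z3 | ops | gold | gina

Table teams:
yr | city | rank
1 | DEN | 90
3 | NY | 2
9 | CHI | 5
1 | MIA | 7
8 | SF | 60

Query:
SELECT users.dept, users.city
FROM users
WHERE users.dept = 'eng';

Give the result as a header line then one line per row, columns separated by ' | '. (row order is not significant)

After WHERE (1 rows):
users.dept | users.city | users.kind | users.code
eng | CHI | gray | Y1
After SELECT (1 rows):
users.dept | users.city
eng | CHI

== RESULT ==
users.dept | users.city
eng | CHI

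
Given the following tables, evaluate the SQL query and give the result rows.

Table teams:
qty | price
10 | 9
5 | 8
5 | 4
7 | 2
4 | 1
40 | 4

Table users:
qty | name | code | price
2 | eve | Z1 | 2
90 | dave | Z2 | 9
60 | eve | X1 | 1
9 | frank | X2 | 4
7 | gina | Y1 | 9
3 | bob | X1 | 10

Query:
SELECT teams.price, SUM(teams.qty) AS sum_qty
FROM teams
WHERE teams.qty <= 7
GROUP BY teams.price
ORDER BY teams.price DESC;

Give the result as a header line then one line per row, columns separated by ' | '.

After WHERE (4 rows):
teams.qty | teams.price
5 | 8
5 | 4
7 | 2
4 | 1
After GROUP BY (4 rows):
teams.price | sum_qty
8 | 5
4 | 5
2 | 7
1 | 4
After ORDER BY (4 rows):
teams.price | sum_qty
8 | 5
4 | 5
2 | 7
1 | 4

== RESULT ==
teams.price | sum_qty
8 | 5
4 | 5
2 | 7
1 | 4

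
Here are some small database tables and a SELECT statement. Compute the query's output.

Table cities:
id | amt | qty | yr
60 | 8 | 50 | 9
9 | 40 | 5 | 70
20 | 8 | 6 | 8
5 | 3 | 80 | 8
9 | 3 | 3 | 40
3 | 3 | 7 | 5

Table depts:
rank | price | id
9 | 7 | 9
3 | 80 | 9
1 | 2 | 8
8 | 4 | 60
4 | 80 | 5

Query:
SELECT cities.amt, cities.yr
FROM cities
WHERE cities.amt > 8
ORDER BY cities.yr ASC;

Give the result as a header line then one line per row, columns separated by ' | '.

== RESULT ==
cities.amt | cities.yr
40 | 70

Derivation:
After WHERE (1 rows):
cities.id | cities.amt | cities.qty | cities.yr
9 | 40 | 5 | 70
After SELECT (1 rows):
cities.amt | cities.yr
40 | 70
After ORDER BY (1 rows):
cities.amt | cities.yr
40 | 70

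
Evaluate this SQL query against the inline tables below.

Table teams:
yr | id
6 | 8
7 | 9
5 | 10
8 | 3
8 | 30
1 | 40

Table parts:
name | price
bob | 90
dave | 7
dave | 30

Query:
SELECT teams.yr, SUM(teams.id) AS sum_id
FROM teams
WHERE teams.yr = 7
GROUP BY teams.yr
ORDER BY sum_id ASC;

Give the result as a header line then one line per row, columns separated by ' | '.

== RESULT ==
teams.yr | sum_id
7 | 9

Derivation:
After WHERE (1 rows):
teams.yr | teams.id
7 | 9
After GROUP BY (1 rows):
teams.yr | sum_id
7 | 9
After ORDER BY (1 rows):
teams.yr | sum_id
7 | 9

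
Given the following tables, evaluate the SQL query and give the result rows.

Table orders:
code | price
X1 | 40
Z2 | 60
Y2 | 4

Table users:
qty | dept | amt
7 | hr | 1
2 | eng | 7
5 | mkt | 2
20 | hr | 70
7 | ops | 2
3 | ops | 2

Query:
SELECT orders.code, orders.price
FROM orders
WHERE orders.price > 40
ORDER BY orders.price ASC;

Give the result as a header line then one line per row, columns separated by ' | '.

== RESULT ==
orders.code | orders.price
Z2 | 60

Derivation:
After WHERE (1 rows):
orders.code | orders.price
Z2 | 60
After SELECT (1 rows):
orders.code | orders.price
Z2 | 60
After ORDER BY (1 rows):
orders.code | orders.price
Z2 | 60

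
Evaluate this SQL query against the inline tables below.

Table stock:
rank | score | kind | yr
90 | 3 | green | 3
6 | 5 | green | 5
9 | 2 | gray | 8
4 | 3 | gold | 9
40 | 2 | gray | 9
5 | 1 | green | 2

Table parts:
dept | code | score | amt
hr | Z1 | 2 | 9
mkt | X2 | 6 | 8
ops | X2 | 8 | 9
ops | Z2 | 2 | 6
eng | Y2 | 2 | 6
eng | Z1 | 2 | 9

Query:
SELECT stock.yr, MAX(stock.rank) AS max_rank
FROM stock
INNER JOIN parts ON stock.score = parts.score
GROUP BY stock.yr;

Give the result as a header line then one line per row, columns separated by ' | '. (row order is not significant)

After JOIN parts (8 rows):
stock.rank | stock.score | stock.kind | stock.yr | parts.dept | parts.code | parts.score | parts.amt
9 | 2 | gray | 8 | hr | Z1 | 2 | 9
9 | 2 | gray | 8 | ops | Z2 | 2 | 6
9 | 2 | gray | 8 | eng | Y2 | 2 | 6
9 | 2 | gray | 8 | eng | Z1 | 2 | 9
40 | 2 | gray | 9 | hr | Z1 | 2 | 9
40 | 2 | gray | 9 | ops | Z2 | 2 | 6
40 | 2 | gray | 9 | eng | Y2 | 2 | 6
40 | 2 | gray | 9 | eng | Z1 | 2 | 9
After GROUP BY (2 rows):
stock.yr | max_rank
8 | 9
9 | 40

== RESULT ==
stock.yr | max_rank
8 | 9
9 | 40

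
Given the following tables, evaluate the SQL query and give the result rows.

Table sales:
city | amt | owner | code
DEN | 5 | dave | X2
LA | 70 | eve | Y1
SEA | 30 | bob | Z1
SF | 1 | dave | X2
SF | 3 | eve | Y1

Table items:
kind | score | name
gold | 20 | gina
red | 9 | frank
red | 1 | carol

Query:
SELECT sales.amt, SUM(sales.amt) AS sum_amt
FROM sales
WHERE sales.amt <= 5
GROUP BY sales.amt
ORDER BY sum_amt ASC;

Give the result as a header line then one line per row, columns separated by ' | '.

After WHERE (3 rows):
sales.city | sales.amt | sales.owner | sales.code
DEN | 5 | dave | X2
SF | 1 | dave | X2
SF | 3 | eve | Y1
After GROUP BY (3 rows):
sales.amt | sum_amt
5 | 5
1 | 1
3 | 3
After ORDER BY (3 rows):
sales.amt | sum_amt
1 | 1
3 | 3
5 | 5

== RESULT ==
sales.amt | sum_amt
1 | 1
3 | 3
5 | 5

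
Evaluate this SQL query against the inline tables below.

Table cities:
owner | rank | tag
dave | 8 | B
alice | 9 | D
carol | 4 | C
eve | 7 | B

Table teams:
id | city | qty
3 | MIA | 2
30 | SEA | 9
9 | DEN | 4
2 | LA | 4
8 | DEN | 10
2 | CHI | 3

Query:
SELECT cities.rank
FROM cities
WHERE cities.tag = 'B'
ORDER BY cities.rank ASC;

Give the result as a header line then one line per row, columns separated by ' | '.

After WHERE (2 rows):
cities.owner | cities.rank | cities.tag
dave | 8 | B
eve | 7 | B
After SELECT (2 rows):
cities.rank
8
7
After ORDER BY (2 rows):
cities.rank
7
8

== RESULT ==
cities.rank
7
8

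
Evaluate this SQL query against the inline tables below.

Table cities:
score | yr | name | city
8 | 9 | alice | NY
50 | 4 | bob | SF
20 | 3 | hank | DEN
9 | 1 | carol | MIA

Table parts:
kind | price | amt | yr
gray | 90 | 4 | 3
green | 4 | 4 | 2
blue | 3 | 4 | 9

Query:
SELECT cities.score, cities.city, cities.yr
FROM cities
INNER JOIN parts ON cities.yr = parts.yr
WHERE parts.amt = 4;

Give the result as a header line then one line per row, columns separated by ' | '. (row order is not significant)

== RESULT ==
cities.score | cities.city | cities.yr
8 | NY | 9
20 | DEN | 3

Derivation:
After JOIN parts (2 rows):
cities.score | cities.yr | cities.name | cities.city | parts.kind | parts.price | parts.amt | parts.yr
8 | 9 | alice | NY | blue | 3 | 4 | 9
20 | 3 | hank | DEN | gray | 90 | 4 | 3
After WHERE (2 rows):
cities.score | cities.yr | cities.name | cities.city | parts.kind | parts.price | parts.amt | parts.yr
8 | 9 | alice | NY | blue | 3 | 4 | 9
20 | 3 | hank | DEN | gray | 90 | 4 | 3
After SELECT (2 rows):
cities.score | cities.city | cities.yr
8 | NY | 9
20 | DEN | 3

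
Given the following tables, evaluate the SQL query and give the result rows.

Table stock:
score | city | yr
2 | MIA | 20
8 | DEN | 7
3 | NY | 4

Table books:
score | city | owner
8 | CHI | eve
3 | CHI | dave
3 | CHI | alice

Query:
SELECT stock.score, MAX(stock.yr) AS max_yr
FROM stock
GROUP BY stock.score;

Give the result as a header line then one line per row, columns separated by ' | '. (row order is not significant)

== RESULT ==
stock.score | max_yr
2 | 20
8 | 7
3 | 4

Derivation:
After GROUP BY (3 rows):
stock.score | max_yr
2 | 20
8 | 7
3 | 4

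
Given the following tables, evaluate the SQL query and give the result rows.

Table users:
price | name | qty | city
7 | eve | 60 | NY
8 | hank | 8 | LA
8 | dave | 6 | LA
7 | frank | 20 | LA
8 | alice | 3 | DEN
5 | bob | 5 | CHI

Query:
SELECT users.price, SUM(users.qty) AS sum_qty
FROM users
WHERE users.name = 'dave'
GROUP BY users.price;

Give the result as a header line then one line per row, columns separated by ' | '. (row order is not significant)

After WHERE (1 rows):
users.price | users.name | users.qty | users.city
8 | dave | 6 | LA
After GROUP BY (1 rows):
users.price | sum_qty
8 | 6

== RESULT ==
users.price | sum_qty
8 | 6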